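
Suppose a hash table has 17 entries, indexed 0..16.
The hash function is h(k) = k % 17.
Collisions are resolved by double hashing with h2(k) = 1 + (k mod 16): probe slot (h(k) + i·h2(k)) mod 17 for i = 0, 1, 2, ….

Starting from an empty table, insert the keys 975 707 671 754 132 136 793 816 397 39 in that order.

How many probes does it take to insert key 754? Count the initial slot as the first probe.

975 hashes to 6; slot 6 is free -> place at 6.
707 hashes to 10; slot 10 is free -> place at 10.
671 hashes to 8; slot 8 is free -> place at 8.
754 hashes to 6, h2=3; 6 taken -> place at 9.
132 hashes to 13; slot 13 is free -> place at 13.
136 hashes to 0; slot 0 is free -> place at 0.
793 hashes to 11; slot 11 is free -> place at 11.
816 hashes to 0, h2=1; 0 taken -> place at 1.
397 hashes to 6, h2=14; 6 taken -> place at 3.
39 hashes to 5; slot 5 is free -> place at 5.
Table: [136, 816, ., 397, ., 39, 975, ., 671, 754, 707, 793, ., 132, ., ., .]

2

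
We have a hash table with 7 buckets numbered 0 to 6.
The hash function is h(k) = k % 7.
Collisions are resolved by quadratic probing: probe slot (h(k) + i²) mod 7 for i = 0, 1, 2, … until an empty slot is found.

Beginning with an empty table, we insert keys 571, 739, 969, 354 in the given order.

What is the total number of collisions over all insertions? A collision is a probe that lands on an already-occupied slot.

3

571: h=4 → slot 4
739: h=4, probe 4,5 → slot 5
969: h=3 → slot 3
354: h=4, probe 4,5,1 → slot 1
Table: [-, 354, -, 969, 571, 739, -]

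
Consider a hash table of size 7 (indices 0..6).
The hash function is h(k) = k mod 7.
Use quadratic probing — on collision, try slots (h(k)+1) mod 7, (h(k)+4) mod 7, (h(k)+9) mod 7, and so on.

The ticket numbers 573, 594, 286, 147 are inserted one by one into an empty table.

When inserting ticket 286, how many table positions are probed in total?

Insert 573: h=6, slot 6 empty -> index 6.
Insert 594: h=6, slot 6 occupied -> index 0.
Insert 286: h=6, slots 6,0 occupied -> index 3.
Insert 147: h=0, slot 0 occupied -> index 1.
Table: [594, 147, ., 286, ., ., 573]

3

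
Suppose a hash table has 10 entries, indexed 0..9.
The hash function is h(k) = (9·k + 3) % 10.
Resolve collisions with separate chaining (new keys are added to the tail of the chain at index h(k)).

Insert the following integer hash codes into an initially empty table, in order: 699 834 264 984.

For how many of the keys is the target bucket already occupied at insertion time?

Insert 699: h=4, bucket 4 empty → new chain.
Insert 834: h=9, bucket 9 empty → new chain.
Insert 264: h=9, bucket 9 nonempty → append to chain.
Insert 984: h=9, bucket 9 nonempty → append to chain.
Final buckets:
0: ∅
1: ∅
2: ∅
3: ∅
4: 699
5: ∅
6: ∅
7: ∅
8: ∅
9: 834 -> 264 -> 984

2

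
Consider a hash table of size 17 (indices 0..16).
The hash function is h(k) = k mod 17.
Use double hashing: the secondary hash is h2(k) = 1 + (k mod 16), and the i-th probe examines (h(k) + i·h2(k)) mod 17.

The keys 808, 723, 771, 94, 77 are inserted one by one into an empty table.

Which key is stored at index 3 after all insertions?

77

808 hashes to 9; slot 9 is free => place at 9.
723 hashes to 9, h2=4; 9 taken => place at 13.
771 hashes to 6; slot 6 is free => place at 6.
94 hashes to 9, h2=15; 9 taken => place at 7.
77 hashes to 9, h2=14; 9,6 taken => place at 3.
Table: [—, —, —, 77, —, —, 771, 94, —, 808, —, —, —, 723, —, —, —]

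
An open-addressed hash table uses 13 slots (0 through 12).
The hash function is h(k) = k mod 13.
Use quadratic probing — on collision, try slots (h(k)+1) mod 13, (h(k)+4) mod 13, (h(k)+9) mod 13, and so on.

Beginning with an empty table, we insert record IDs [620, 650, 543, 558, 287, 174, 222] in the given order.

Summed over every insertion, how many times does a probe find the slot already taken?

1

620: h=9 → slot 9
650: h=0 → slot 0
543: h=10 → slot 10
558: h=12 → slot 12
287: h=1 → slot 1
174: h=5 → slot 5
222: h=1, probe 1,2 → slot 2
Table: [650, 287, 222, ., ., 174, ., ., ., 620, 543, ., 558]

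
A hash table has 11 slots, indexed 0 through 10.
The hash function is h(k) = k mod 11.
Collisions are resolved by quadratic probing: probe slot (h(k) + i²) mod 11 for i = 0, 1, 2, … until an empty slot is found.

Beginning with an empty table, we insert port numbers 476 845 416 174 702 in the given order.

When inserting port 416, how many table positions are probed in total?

Insert 476: h=3, slot 3 empty → index 3.
Insert 845: h=9, slot 9 empty → index 9.
Insert 416: h=9, slot 9 occupied → index 10.
Insert 174: h=9, slots 9,10 occupied → index 2.
Insert 702: h=9, slots 9,10,2 occupied → index 7.
Table: [_, _, 174, 476, _, _, _, 702, _, 845, 416]

2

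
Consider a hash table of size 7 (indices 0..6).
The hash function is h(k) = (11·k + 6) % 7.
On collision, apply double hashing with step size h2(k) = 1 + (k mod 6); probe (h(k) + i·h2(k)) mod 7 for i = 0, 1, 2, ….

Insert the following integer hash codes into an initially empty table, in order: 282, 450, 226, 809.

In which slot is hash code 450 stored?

Insert 282: h=0, slot 0 empty → index 0.
Insert 450: h=0, h2=1, slot 0 occupied → index 1.
Insert 226: h=0, h2=5, slot 0 occupied → index 5.
Insert 809: h=1, h2=6, slots 1,0 occupied → index 6.
Table: [282, 450, —, —, —, 226, 809]

1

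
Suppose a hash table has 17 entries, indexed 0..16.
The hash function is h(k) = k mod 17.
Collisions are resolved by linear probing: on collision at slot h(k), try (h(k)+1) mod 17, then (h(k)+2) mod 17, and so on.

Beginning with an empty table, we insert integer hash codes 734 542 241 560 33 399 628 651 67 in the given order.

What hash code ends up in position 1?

628

Insert 734: h=3, slot 3 empty → index 3.
Insert 542: h=15, slot 15 empty → index 15.
Insert 241: h=3, slot 3 occupied → index 4.
Insert 560: h=16, slot 16 empty → index 16.
Insert 33: h=16, slot 16 occupied → index 0.
Insert 399: h=8, slot 8 empty → index 8.
Insert 628: h=16, slots 16,0 occupied → index 1.
Insert 651: h=5, slot 5 empty → index 5.
Insert 67: h=16, slots 16,0,1 occupied → index 2.
Table: [33, 628, 67, 734, 241, 651, -, -, 399, -, -, -, -, -, -, 542, 560]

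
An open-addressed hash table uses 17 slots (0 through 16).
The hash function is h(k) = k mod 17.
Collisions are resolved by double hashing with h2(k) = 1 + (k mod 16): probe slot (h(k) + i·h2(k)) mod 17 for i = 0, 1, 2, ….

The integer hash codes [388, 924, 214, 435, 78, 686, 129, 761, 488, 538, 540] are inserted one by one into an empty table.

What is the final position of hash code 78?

8

388: h=14 -> slot 14
924: h=6 -> slot 6
214: h=10 -> slot 10
435: h=10, h2=4, probe 10,14,1 -> slot 1
78: h=10, h2=15, probe 10,8 -> slot 8
686: h=6, h2=15, probe 6,4 -> slot 4
129: h=10, h2=2, probe 10,12 -> slot 12
761: h=13 -> slot 13
488: h=12, h2=9, probe 12,4,13,5 -> slot 5
538: h=11 -> slot 11
540: h=13, h2=13, probe 13,9 -> slot 9
Table: [∅, 435, ∅, ∅, 686, 488, 924, ∅, 78, 540, 214, 538, 129, 761, 388, ∅, ∅]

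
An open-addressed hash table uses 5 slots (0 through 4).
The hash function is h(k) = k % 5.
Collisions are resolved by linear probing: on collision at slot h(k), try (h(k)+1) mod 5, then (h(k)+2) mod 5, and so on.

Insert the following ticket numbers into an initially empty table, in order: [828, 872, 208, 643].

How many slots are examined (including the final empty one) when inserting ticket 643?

828 hashes to 3; slot 3 is free -> place at 3.
872 hashes to 2; slot 2 is free -> place at 2.
208 hashes to 3; 3 taken -> place at 4.
643 hashes to 3; 3,4 taken -> place at 0.
Table: [643, ., 872, 828, 208]

3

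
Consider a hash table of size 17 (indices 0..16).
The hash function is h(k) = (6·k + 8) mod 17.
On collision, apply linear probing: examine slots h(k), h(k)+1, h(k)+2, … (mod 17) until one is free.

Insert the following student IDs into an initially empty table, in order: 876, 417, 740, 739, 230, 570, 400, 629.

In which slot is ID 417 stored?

12

Insert 876: h=11, slot 11 empty -> index 11.
Insert 417: h=11, slot 11 occupied -> index 12.
Insert 740: h=11, slots 11,12 occupied -> index 13.
Insert 739: h=5, slot 5 empty -> index 5.
Insert 230: h=11, slots 11,12,13 occupied -> index 14.
Insert 570: h=11, slots 11,12,13,14 occupied -> index 15.
Insert 400: h=11, slots 11,12,13,14,15 occupied -> index 16.
Insert 629: h=8, slot 8 empty -> index 8.
Table: [—, —, —, —, —, 739, —, —, 629, —, —, 876, 417, 740, 230, 570, 400]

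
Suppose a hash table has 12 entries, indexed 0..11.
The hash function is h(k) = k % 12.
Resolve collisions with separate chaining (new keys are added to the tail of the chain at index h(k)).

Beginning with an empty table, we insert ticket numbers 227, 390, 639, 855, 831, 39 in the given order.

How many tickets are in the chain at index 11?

1

227 → bucket 11
390 → bucket 6
639 → bucket 3
855 → bucket 3 (collision)
831 → bucket 3 (collision)
39 → bucket 3 (collision)
Final buckets:
0: _
1: _
2: _
3: 639 -> 855 -> 831 -> 39
4: _
5: _
6: 390
7: _
8: _
9: _
10: _
11: 227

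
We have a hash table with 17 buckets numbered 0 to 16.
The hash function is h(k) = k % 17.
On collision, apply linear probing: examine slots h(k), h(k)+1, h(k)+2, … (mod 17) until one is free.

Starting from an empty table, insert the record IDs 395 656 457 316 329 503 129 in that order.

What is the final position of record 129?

13

Insert 395: h=4, slot 4 empty -> index 4.
Insert 656: h=10, slot 10 empty -> index 10.
Insert 457: h=15, slot 15 empty -> index 15.
Insert 316: h=10, slot 10 occupied -> index 11.
Insert 329: h=6, slot 6 empty -> index 6.
Insert 503: h=10, slots 10,11 occupied -> index 12.
Insert 129: h=10, slots 10,11,12 occupied -> index 13.
Table: [—, —, —, —, 395, —, 329, —, —, —, 656, 316, 503, 129, —, 457, —]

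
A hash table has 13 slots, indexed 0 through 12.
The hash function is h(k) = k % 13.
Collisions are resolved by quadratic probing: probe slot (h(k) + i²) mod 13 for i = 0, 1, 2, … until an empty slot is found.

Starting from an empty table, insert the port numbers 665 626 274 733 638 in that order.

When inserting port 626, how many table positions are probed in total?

665 hashes to 2; slot 2 is free -> place at 2.
626 hashes to 2; 2 taken -> place at 3.
274 hashes to 1; slot 1 is free -> place at 1.
733 hashes to 5; slot 5 is free -> place at 5.
638 hashes to 1; 1,2,5 taken -> place at 10.
Table: [∅, 274, 665, 626, ∅, 733, ∅, ∅, ∅, ∅, 638, ∅, ∅]

2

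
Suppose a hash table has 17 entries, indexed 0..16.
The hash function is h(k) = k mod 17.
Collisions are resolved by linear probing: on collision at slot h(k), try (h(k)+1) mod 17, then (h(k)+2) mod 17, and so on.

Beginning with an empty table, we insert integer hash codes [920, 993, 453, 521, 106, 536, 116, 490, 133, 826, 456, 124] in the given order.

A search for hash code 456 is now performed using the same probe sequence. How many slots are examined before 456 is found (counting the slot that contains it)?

Insert 920: h=2, slot 2 empty → index 2.
Insert 993: h=7, slot 7 empty → index 7.
Insert 453: h=11, slot 11 empty → index 11.
Insert 521: h=11, slot 11 occupied → index 12.
Insert 106: h=4, slot 4 empty → index 4.
Insert 536: h=9, slot 9 empty → index 9.
Insert 116: h=14, slot 14 empty → index 14.
Insert 490: h=14, slot 14 occupied → index 15.
Insert 133: h=14, slots 14,15 occupied → index 16.
Insert 826: h=10, slot 10 empty → index 10.
Insert 456: h=14, slots 14,15,16 occupied → index 0.
Insert 124: h=5, slot 5 empty → index 5.
Table: [456, ∅, 920, ∅, 106, 124, ∅, 993, ∅, 536, 826, 453, 521, ∅, 116, 490, 133]
Lookup 456: h=14, probe 14,15,16,0 → found at 0.

4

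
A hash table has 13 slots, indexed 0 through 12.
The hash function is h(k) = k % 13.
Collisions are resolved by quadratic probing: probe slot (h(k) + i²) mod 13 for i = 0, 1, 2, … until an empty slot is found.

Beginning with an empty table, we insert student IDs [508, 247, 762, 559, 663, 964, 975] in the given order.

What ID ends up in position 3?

975

508: h=1 -> slot 1
247: h=0 -> slot 0
762: h=8 -> slot 8
559: h=0, probe 0,1,4 -> slot 4
663: h=0, probe 0,1,4,9 -> slot 9
964: h=2 -> slot 2
975: h=0, probe 0,1,4,9,3 -> slot 3
Table: [247, 508, 964, 975, 559, ∅, ∅, ∅, 762, 663, ∅, ∅, ∅]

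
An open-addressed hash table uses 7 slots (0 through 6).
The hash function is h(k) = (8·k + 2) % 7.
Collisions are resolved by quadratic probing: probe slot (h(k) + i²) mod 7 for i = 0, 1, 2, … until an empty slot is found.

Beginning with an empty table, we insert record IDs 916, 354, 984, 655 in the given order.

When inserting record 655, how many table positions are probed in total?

3

Insert 916: h=1, slot 1 empty → index 1.
Insert 354: h=6, slot 6 empty → index 6.
Insert 984: h=6, slot 6 occupied → index 0.
Insert 655: h=6, slots 6,0 occupied → index 3.
Table: [984, 916, -, 655, -, -, 354]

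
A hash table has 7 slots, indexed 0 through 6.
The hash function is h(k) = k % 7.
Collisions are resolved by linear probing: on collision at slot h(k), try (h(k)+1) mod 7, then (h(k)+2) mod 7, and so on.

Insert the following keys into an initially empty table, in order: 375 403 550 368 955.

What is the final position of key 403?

375: h=4 → slot 4
403: h=4, probe 4,5 → slot 5
550: h=4, probe 4,5,6 → slot 6
368: h=4, probe 4,5,6,0 → slot 0
955: h=3 → slot 3
Table: [368, ∅, ∅, 955, 375, 403, 550]

5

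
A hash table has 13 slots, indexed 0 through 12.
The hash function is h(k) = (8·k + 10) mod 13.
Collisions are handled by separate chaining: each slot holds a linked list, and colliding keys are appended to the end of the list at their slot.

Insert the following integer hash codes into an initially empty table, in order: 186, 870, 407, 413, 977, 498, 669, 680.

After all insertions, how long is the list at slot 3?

4

186 -> bucket 3
870 -> bucket 2
407 -> bucket 3 (collision)
413 -> bucket 12
977 -> bucket 0
498 -> bucket 3 (collision)
669 -> bucket 6
680 -> bucket 3 (collision)
Final buckets:
0: 977
1: .
2: 870
3: 186 -> 407 -> 498 -> 680
4: .
5: .
6: 669
7: .
8: .
9: .
10: .
11: .
12: 413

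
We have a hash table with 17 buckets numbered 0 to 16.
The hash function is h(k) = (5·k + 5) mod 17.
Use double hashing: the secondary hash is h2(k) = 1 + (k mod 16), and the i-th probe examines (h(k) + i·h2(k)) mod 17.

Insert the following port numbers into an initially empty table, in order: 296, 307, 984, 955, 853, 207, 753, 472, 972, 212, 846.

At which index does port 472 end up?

296 hashes to 6; slot 6 is free => place at 6.
307 hashes to 10; slot 10 is free => place at 10.
984 hashes to 12; slot 12 is free => place at 12.
955 hashes to 3; slot 3 is free => place at 3.
853 hashes to 3, h2=6; 3 taken => place at 9.
207 hashes to 3, h2=16; 3 taken => place at 2.
753 hashes to 13; slot 13 is free => place at 13.
472 hashes to 2, h2=9; 2 taken => place at 11.
972 hashes to 3, h2=13; 3 taken => place at 16.
212 hashes to 11, h2=5; 11,16 taken => place at 4.
846 hashes to 2, h2=15; 2 taken => place at 0.
Table: [846, ., 207, 955, 212, ., 296, ., ., 853, 307, 472, 984, 753, ., ., 972]

11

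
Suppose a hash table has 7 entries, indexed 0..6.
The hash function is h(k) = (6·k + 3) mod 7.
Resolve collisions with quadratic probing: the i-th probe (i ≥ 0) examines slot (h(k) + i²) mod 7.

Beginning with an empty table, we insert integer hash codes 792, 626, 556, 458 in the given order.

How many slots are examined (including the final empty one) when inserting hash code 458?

792 hashes to 2; slot 2 is free => place at 2.
626 hashes to 0; slot 0 is free => place at 0.
556 hashes to 0; 0 taken => place at 1.
458 hashes to 0; 0,1 taken => place at 4.
Table: [626, 556, 792, -, 458, -, -]

3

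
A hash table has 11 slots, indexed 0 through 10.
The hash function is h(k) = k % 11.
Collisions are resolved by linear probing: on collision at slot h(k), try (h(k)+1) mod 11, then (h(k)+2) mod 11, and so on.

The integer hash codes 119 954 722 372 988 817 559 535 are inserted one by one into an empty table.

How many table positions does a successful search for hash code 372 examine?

119: h=9 -> slot 9
954: h=8 -> slot 8
722: h=7 -> slot 7
372: h=9, probe 9,10 -> slot 10
988: h=9, probe 9,10,0 -> slot 0
817: h=3 -> slot 3
559: h=9, probe 9,10,0,1 -> slot 1
535: h=7, probe 7,8,9,10,0,1,2 -> slot 2
Table: [988, 559, 535, 817, _, _, _, 722, 954, 119, 372]
Lookup 372: h=9, probe 9,10 → found at 10.

2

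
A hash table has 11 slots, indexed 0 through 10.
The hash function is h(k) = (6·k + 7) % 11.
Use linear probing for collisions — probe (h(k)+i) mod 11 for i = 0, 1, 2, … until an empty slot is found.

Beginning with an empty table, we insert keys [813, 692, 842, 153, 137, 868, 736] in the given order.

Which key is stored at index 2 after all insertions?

813 hashes to 1; slot 1 is free → place at 1.
692 hashes to 1; 1 taken → place at 2.
842 hashes to 10; slot 10 is free → place at 10.
153 hashes to 1; 1,2 taken → place at 3.
137 hashes to 4; slot 4 is free → place at 4.
868 hashes to 1; 1,2,3,4 taken → place at 5.
736 hashes to 1; 1,2,3,4,5 taken → place at 6.
Table: [—, 813, 692, 153, 137, 868, 736, —, —, —, 842]

692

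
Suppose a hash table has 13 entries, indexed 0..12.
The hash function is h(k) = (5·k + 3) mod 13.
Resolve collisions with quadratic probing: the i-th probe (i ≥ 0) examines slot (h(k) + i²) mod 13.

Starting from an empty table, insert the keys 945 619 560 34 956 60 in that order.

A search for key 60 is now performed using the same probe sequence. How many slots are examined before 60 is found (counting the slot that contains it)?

4

945: h=9 => slot 9
619: h=4 => slot 4
560: h=8 => slot 8
34: h=4, probe 4,5 => slot 5
956: h=12 => slot 12
60: h=4, probe 4,5,8,0 => slot 0
Table: [60, -, -, -, 619, 34, -, -, 560, 945, -, -, 956]
Lookup 60: h=4, probe 4,5,8,0 → found at 0.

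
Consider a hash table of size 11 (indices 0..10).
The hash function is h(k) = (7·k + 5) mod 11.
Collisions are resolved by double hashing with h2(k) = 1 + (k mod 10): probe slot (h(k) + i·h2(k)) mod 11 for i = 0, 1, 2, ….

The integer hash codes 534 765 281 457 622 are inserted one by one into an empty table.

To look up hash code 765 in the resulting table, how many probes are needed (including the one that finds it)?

534: h=3 -> slot 3
765: h=3, h2=6, probe 3,9 -> slot 9
281: h=3, h2=2, probe 3,5 -> slot 5
457: h=3, h2=8, probe 3,0 -> slot 0
622: h=3, h2=3, probe 3,6 -> slot 6
Table: [457, ., ., 534, ., 281, 622, ., ., 765, .]
Lookup 765: h=3, h2=6, probe 3,9 → found at 9.

2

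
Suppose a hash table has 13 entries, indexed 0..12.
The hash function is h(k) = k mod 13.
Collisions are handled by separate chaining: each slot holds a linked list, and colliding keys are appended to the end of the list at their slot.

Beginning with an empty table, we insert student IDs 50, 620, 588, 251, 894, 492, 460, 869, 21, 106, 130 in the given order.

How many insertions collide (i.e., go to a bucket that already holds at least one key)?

2

50 -> bucket 11
620 -> bucket 9
588 -> bucket 3
251 -> bucket 4
894 -> bucket 10
492 -> bucket 11 (collision)
460 -> bucket 5
869 -> bucket 11 (collision)
21 -> bucket 8
106 -> bucket 2
130 -> bucket 0
Final buckets:
0: 130
1: -
2: 106
3: 588
4: 251
5: 460
6: -
7: -
8: 21
9: 620
10: 894
11: 50 -> 492 -> 869
12: -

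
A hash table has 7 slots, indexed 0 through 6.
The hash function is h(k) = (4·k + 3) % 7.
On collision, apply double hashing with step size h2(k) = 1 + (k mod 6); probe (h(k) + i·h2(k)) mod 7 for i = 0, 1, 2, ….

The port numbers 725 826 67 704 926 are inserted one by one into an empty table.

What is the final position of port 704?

725: h=5 → slot 5
826: h=3 → slot 3
67: h=5, h2=2, probe 5,0 → slot 0
704: h=5, h2=3, probe 5,1 → slot 1
926: h=4 → slot 4
Table: [67, 704, ., 826, 926, 725, .]

1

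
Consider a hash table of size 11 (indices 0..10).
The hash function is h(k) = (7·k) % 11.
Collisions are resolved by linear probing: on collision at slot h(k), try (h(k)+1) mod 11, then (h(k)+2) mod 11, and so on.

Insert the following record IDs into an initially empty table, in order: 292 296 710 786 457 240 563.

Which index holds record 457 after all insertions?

292 hashes to 9; slot 9 is free => place at 9.
296 hashes to 4; slot 4 is free => place at 4.
710 hashes to 9; 9 taken => place at 10.
786 hashes to 2; slot 2 is free => place at 2.
457 hashes to 9; 9,10 taken => place at 0.
240 hashes to 8; slot 8 is free => place at 8.
563 hashes to 3; slot 3 is free => place at 3.
Table: [457, —, 786, 563, 296, —, —, —, 240, 292, 710]

0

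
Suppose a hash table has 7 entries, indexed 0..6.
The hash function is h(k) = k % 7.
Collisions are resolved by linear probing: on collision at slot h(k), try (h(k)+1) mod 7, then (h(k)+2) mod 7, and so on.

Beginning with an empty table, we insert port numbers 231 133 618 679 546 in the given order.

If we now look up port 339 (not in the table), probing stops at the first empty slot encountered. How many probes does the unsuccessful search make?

3

231: h=0 → slot 0
133: h=0, probe 0,1 → slot 1
618: h=2 → slot 2
679: h=0, probe 0,1,2,3 → slot 3
546: h=0, probe 0,1,2,3,4 → slot 4
Table: [231, 133, 618, 679, 546, —, —]
Lookup 339: h=3, probe 3,4,5 → slot 5 empty, not found.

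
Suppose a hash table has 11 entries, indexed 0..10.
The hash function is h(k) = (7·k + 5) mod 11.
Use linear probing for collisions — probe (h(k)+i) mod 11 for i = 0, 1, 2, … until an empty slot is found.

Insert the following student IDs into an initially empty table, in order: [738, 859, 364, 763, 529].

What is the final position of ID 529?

Insert 738: h=1, slot 1 empty → index 1.
Insert 859: h=1, slot 1 occupied → index 2.
Insert 364: h=1, slots 1,2 occupied → index 3.
Insert 763: h=0, slot 0 empty → index 0.
Insert 529: h=1, slots 1,2,3 occupied → index 4.
Table: [763, 738, 859, 364, 529, -, -, -, -, -, -]

4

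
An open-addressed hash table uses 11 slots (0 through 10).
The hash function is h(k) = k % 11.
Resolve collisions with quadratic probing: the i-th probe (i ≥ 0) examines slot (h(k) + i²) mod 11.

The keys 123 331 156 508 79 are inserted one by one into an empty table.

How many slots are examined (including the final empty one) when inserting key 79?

Insert 123: h=2, slot 2 empty → index 2.
Insert 331: h=1, slot 1 empty → index 1.
Insert 156: h=2, slot 2 occupied → index 3.
Insert 508: h=2, slots 2,3 occupied → index 6.
Insert 79: h=2, slots 2,3,6 occupied → index 0.
Table: [79, 331, 123, 156, ., ., 508, ., ., ., .]

4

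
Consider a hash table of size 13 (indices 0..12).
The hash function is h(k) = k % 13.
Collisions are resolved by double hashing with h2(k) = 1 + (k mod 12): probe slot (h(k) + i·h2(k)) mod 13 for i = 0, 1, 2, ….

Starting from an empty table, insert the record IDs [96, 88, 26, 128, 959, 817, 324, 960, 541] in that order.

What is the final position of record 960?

96 hashes to 5; slot 5 is free → place at 5.
88 hashes to 10; slot 10 is free → place at 10.
26 hashes to 0; slot 0 is free → place at 0.
128 hashes to 11; slot 11 is free → place at 11.
959 hashes to 10, h2=12; 10 taken → place at 9.
817 hashes to 11, h2=2; 11,0 taken → place at 2.
324 hashes to 12; slot 12 is free → place at 12.
960 hashes to 11, h2=1; 11,12,0 taken → place at 1.
541 hashes to 8; slot 8 is free → place at 8.
Table: [26, 960, 817, -, -, 96, -, -, 541, 959, 88, 128, 324]

1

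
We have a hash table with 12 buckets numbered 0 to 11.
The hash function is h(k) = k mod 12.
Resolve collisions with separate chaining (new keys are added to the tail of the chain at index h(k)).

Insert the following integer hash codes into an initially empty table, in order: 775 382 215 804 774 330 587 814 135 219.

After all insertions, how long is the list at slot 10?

2

Insert 775: h=7, bucket 7 empty -> new chain.
Insert 382: h=10, bucket 10 empty -> new chain.
Insert 215: h=11, bucket 11 empty -> new chain.
Insert 804: h=0, bucket 0 empty -> new chain.
Insert 774: h=6, bucket 6 empty -> new chain.
Insert 330: h=6, bucket 6 nonempty -> append to chain.
Insert 587: h=11, bucket 11 nonempty -> append to chain.
Insert 814: h=10, bucket 10 nonempty -> append to chain.
Insert 135: h=3, bucket 3 empty -> new chain.
Insert 219: h=3, bucket 3 nonempty -> append to chain.
Final buckets:
0: 804
1: -
2: -
3: 135 -> 219
4: -
5: -
6: 774 -> 330
7: 775
8: -
9: -
10: 382 -> 814
11: 215 -> 587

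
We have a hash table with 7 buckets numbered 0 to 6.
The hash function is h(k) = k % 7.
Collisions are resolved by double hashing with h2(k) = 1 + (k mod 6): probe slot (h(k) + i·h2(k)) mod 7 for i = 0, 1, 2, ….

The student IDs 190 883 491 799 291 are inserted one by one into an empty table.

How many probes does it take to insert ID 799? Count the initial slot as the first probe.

3

190 hashes to 1; slot 1 is free → place at 1.
883 hashes to 1, h2=2; 1 taken → place at 3.
491 hashes to 1, h2=6; 1 taken → place at 0.
799 hashes to 1, h2=2; 1,3 taken → place at 5.
291 hashes to 4; slot 4 is free → place at 4.
Table: [491, 190, ., 883, 291, 799, .]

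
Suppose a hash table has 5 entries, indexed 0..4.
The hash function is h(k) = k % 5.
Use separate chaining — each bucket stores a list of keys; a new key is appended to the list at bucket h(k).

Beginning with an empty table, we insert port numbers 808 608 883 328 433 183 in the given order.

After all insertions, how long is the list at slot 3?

Insert 808: h=3, bucket 3 empty → new chain.
Insert 608: h=3, bucket 3 nonempty → append to chain.
Insert 883: h=3, bucket 3 nonempty → append to chain.
Insert 328: h=3, bucket 3 nonempty → append to chain.
Insert 433: h=3, bucket 3 nonempty → append to chain.
Insert 183: h=3, bucket 3 nonempty → append to chain.
Final buckets:
0: —
1: —
2: —
3: 808 -> 608 -> 883 -> 328 -> 433 -> 183
4: —

6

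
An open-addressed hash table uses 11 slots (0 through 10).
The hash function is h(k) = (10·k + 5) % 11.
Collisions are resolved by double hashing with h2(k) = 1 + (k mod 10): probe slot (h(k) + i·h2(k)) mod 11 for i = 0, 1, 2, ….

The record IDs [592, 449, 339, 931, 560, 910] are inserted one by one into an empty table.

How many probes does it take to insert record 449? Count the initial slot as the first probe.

2

Insert 592: h=7, slot 7 empty -> index 7.
Insert 449: h=7, h2=10, slot 7 occupied -> index 6.
Insert 339: h=7, h2=10, slots 7,6 occupied -> index 5.
Insert 931: h=9, slot 9 empty -> index 9.
Insert 560: h=6, h2=1, slots 6,7 occupied -> index 8.
Insert 910: h=8, h2=1, slots 8,9 occupied -> index 10.
Table: [., ., ., ., ., 339, 449, 592, 560, 931, 910]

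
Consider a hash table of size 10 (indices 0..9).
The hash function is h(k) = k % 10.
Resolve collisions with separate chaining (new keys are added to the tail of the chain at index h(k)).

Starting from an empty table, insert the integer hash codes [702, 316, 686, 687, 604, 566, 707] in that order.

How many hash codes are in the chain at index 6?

3

Insert 702: h=2, bucket 2 empty -> new chain.
Insert 316: h=6, bucket 6 empty -> new chain.
Insert 686: h=6, bucket 6 nonempty -> append to chain.
Insert 687: h=7, bucket 7 empty -> new chain.
Insert 604: h=4, bucket 4 empty -> new chain.
Insert 566: h=6, bucket 6 nonempty -> append to chain.
Insert 707: h=7, bucket 7 nonempty -> append to chain.
Final buckets:
0: -
1: -
2: 702
3: -
4: 604
5: -
6: 316 -> 686 -> 566
7: 687 -> 707
8: -
9: -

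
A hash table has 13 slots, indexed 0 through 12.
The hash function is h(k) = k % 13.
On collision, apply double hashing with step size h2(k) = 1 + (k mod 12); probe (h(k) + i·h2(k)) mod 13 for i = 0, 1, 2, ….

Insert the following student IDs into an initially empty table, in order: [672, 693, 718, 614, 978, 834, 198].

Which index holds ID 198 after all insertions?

672 hashes to 9; slot 9 is free => place at 9.
693 hashes to 4; slot 4 is free => place at 4.
718 hashes to 3; slot 3 is free => place at 3.
614 hashes to 3, h2=3; 3 taken => place at 6.
978 hashes to 3, h2=7; 3 taken => place at 10.
834 hashes to 2; slot 2 is free => place at 2.
198 hashes to 3, h2=7; 3,10,4 taken => place at 11.
Table: [—, —, 834, 718, 693, —, 614, —, —, 672, 978, 198, —]

11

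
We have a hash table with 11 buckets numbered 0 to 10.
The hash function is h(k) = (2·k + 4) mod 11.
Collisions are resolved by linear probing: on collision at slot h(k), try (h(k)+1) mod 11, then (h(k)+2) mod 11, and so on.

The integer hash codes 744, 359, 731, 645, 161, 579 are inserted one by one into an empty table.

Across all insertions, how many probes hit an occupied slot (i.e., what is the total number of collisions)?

744 hashes to 7; slot 7 is free => place at 7.
359 hashes to 7; 7 taken => place at 8.
731 hashes to 3; slot 3 is free => place at 3.
645 hashes to 7; 7,8 taken => place at 9.
161 hashes to 7; 7,8,9 taken => place at 10.
579 hashes to 7; 7,8,9,10 taken => place at 0.
Table: [579, _, _, 731, _, _, _, 744, 359, 645, 161]

10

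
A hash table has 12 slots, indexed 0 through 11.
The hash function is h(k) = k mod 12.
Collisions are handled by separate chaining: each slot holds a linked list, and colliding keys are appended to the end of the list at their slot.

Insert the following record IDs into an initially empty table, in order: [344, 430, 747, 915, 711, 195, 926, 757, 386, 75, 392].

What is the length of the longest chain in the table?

344 → bucket 8
430 → bucket 10
747 → bucket 3
915 → bucket 3 (collision)
711 → bucket 3 (collision)
195 → bucket 3 (collision)
926 → bucket 2
757 → bucket 1
386 → bucket 2 (collision)
75 → bucket 3 (collision)
392 → bucket 8 (collision)
Final buckets:
0: ∅
1: 757
2: 926 -> 386
3: 747 -> 915 -> 711 -> 195 -> 75
4: ∅
5: ∅
6: ∅
7: ∅
8: 344 -> 392
9: ∅
10: 430
11: ∅

5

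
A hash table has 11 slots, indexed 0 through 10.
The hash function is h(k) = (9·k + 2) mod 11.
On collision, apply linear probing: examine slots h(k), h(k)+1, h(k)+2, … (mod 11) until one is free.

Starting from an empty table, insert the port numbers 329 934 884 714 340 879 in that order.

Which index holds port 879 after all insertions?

9

329 hashes to 4; slot 4 is free => place at 4.
934 hashes to 4; 4 taken => place at 5.
884 hashes to 5; 5 taken => place at 6.
714 hashes to 4; 4,5,6 taken => place at 7.
340 hashes to 4; 4,5,6,7 taken => place at 8.
879 hashes to 4; 4,5,6,7,8 taken => place at 9.
Table: [_, _, _, _, 329, 934, 884, 714, 340, 879, _]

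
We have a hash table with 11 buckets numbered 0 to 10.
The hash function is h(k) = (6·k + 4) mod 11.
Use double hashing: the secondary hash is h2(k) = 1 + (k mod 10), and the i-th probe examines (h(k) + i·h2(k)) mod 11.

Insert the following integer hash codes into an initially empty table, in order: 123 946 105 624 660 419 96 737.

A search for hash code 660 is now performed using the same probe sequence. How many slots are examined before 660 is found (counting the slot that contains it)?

3

123 hashes to 5; slot 5 is free => place at 5.
946 hashes to 4; slot 4 is free => place at 4.
105 hashes to 7; slot 7 is free => place at 7.
624 hashes to 8; slot 8 is free => place at 8.
660 hashes to 4, h2=1; 4,5 taken => place at 6.
419 hashes to 10; slot 10 is free => place at 10.
96 hashes to 8, h2=7; 8,4 taken => place at 0.
737 hashes to 4, h2=8; 4 taken => place at 1.
Table: [96, 737, —, —, 946, 123, 660, 105, 624, —, 419]
Lookup 660: h=4, h2=1, probe 4,5,6 → found at 6.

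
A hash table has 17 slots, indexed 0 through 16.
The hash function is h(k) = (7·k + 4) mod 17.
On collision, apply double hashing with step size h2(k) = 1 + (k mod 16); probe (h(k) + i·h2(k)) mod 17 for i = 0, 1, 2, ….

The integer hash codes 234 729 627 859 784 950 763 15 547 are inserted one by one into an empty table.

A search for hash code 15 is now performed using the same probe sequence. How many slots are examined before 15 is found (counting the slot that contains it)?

234: h=10 => slot 10
729: h=7 => slot 7
627: h=7, h2=4, probe 7,11 => slot 11
859: h=16 => slot 16
784: h=1 => slot 1
950: h=7, h2=7, probe 7,14 => slot 14
763: h=7, h2=12, probe 7,2 => slot 2
15: h=7, h2=16, probe 7,6 => slot 6
547: h=8 => slot 8
Table: [-, 784, 763, -, -, -, 15, 729, 547, -, 234, 627, -, -, 950, -, 859]
Lookup 15: h=7, h2=16, probe 7,6 → found at 6.

2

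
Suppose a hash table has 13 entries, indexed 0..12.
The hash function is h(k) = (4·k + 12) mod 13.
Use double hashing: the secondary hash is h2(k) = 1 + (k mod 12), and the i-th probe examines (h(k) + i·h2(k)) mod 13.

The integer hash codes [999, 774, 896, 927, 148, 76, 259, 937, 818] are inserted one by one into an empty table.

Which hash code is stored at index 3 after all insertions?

259

999: h=4 → slot 4
774: h=1 → slot 1
896: h=8 → slot 8
927: h=2 → slot 2
148: h=6 → slot 6
76: h=4, h2=5, probe 4,9 → slot 9
259: h=8, h2=8, probe 8,3 → slot 3
937: h=3, h2=2, probe 3,5 → slot 5
818: h=8, h2=3, probe 8,11 → slot 11
Table: [., 774, 927, 259, 999, 937, 148, ., 896, 76, ., 818, .]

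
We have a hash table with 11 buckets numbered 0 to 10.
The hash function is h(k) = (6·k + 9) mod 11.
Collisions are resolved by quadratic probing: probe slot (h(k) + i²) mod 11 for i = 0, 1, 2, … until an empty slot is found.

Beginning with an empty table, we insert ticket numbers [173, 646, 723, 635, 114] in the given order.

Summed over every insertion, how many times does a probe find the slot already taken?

173 hashes to 2; slot 2 is free -> place at 2.
646 hashes to 2; 2 taken -> place at 3.
723 hashes to 2; 2,3 taken -> place at 6.
635 hashes to 2; 2,3,6 taken -> place at 0.
114 hashes to 0; 0 taken -> place at 1.
Table: [635, 114, 173, 646, -, -, 723, -, -, -, -]

7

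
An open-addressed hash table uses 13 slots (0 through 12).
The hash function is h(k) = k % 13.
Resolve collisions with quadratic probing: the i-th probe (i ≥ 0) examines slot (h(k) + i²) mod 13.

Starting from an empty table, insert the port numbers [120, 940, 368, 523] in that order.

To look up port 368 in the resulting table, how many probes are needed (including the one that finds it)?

2

120 hashes to 3; slot 3 is free → place at 3.
940 hashes to 4; slot 4 is free → place at 4.
368 hashes to 4; 4 taken → place at 5.
523 hashes to 3; 3,4 taken → place at 7.
Table: [., ., ., 120, 940, 368, ., 523, ., ., ., ., .]
Lookup 368: h=4, probe 4,5 → found at 5.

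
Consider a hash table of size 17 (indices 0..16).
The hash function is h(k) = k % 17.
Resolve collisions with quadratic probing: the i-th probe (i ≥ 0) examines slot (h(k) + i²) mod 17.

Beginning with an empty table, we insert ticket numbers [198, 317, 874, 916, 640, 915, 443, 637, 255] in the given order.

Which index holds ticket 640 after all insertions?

198: h=11 => slot 11
317: h=11, probe 11,12 => slot 12
874: h=7 => slot 7
916: h=15 => slot 15
640: h=11, probe 11,12,15,3 => slot 3
915: h=14 => slot 14
443: h=1 => slot 1
637: h=8 => slot 8
255: h=0 => slot 0
Table: [255, 443, _, 640, _, _, _, 874, 637, _, _, 198, 317, _, 915, 916, _]

3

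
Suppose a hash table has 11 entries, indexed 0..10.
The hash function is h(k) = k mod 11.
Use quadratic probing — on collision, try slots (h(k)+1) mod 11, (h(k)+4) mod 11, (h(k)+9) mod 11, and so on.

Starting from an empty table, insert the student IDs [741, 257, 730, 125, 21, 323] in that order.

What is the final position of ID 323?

9

Insert 741: h=4, slot 4 empty => index 4.
Insert 257: h=4, slot 4 occupied => index 5.
Insert 730: h=4, slots 4,5 occupied => index 8.
Insert 125: h=4, slots 4,5,8 occupied => index 2.
Insert 21: h=10, slot 10 empty => index 10.
Insert 323: h=4, slots 4,5,8,2 occupied => index 9.
Table: [., ., 125, ., 741, 257, ., ., 730, 323, 21]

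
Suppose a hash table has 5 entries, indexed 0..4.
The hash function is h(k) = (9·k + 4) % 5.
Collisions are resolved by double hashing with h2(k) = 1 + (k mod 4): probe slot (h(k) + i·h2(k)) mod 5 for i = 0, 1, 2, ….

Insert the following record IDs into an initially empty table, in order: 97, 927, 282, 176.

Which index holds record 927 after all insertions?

1

97 hashes to 2; slot 2 is free → place at 2.
927 hashes to 2, h2=4; 2 taken → place at 1.
282 hashes to 2, h2=3; 2 taken → place at 0.
176 hashes to 3; slot 3 is free → place at 3.
Table: [282, 927, 97, 176, -]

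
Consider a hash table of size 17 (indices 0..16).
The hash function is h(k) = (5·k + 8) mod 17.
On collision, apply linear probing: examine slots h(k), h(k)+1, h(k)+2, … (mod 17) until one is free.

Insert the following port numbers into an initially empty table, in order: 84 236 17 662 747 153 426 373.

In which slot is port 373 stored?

84 hashes to 3; slot 3 is free → place at 3.
236 hashes to 15; slot 15 is free → place at 15.
17 hashes to 8; slot 8 is free → place at 8.
662 hashes to 3; 3 taken → place at 4.
747 hashes to 3; 3,4 taken → place at 5.
153 hashes to 8; 8 taken → place at 9.
426 hashes to 13; slot 13 is free → place at 13.
373 hashes to 3; 3,4,5 taken → place at 6.
Table: [_, _, _, 84, 662, 747, 373, _, 17, 153, _, _, _, 426, _, 236, _]

6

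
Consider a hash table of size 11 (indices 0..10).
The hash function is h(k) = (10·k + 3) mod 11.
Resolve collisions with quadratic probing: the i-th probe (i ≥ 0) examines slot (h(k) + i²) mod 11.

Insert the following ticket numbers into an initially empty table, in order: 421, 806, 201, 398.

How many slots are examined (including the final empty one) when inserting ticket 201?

Insert 421: h=0, slot 0 empty => index 0.
Insert 806: h=0, slot 0 occupied => index 1.
Insert 201: h=0, slots 0,1 occupied => index 4.
Insert 398: h=1, slot 1 occupied => index 2.
Table: [421, 806, 398, _, 201, _, _, _, _, _, _]

3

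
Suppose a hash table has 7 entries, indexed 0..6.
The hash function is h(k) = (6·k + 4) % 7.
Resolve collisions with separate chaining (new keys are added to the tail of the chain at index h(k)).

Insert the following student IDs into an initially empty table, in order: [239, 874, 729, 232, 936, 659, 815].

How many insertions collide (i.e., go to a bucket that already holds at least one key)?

3

Insert 239: h=3, bucket 3 empty → new chain.
Insert 874: h=5, bucket 5 empty → new chain.
Insert 729: h=3, bucket 3 nonempty → append to chain.
Insert 232: h=3, bucket 3 nonempty → append to chain.
Insert 936: h=6, bucket 6 empty → new chain.
Insert 659: h=3, bucket 3 nonempty → append to chain.
Insert 815: h=1, bucket 1 empty → new chain.
Final buckets:
0: -
1: 815
2: -
3: 239 -> 729 -> 232 -> 659
4: -
5: 874
6: 936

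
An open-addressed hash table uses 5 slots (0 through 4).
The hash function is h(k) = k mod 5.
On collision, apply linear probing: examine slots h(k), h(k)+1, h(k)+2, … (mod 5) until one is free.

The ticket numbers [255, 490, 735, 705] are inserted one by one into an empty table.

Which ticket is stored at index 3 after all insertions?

Insert 255: h=0, slot 0 empty -> index 0.
Insert 490: h=0, slot 0 occupied -> index 1.
Insert 735: h=0, slots 0,1 occupied -> index 2.
Insert 705: h=0, slots 0,1,2 occupied -> index 3.
Table: [255, 490, 735, 705, ∅]

705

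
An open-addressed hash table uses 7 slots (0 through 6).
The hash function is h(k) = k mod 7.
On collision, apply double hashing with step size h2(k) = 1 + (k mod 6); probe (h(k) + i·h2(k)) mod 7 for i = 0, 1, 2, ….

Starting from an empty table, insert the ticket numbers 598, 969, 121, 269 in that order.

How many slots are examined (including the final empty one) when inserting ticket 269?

3

598 hashes to 3; slot 3 is free => place at 3.
969 hashes to 3, h2=4; 3 taken => place at 0.
121 hashes to 2; slot 2 is free => place at 2.
269 hashes to 3, h2=6; 3,2 taken => place at 1.
Table: [969, 269, 121, 598, ., ., .]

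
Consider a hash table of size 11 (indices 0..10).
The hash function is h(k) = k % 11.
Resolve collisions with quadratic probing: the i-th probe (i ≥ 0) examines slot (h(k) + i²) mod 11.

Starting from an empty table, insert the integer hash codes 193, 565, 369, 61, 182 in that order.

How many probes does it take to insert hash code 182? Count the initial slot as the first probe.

Insert 193: h=6, slot 6 empty -> index 6.
Insert 565: h=4, slot 4 empty -> index 4.
Insert 369: h=6, slot 6 occupied -> index 7.
Insert 61: h=6, slots 6,7 occupied -> index 10.
Insert 182: h=6, slots 6,7,10,4 occupied -> index 0.
Table: [182, -, -, -, 565, -, 193, 369, -, -, 61]

5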